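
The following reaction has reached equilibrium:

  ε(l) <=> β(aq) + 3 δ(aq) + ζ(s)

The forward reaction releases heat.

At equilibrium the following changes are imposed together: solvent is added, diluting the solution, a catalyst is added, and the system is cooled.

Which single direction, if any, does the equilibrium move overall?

right

Dilution lowers every aqueous concentration by the same factor. Δn_aq = 4 − 0 = +4, so the system shifts toward the side with more dissolved moles — to the right.
A catalyst speeds both forward and reverse rates equally; it changes neither Q nor K — no shift from this change.
The forward reaction is exothermic. Lowering T favours the exothermic direction — shift to the right.
Only the nonzero effect(s) matter; the net shift is to the right.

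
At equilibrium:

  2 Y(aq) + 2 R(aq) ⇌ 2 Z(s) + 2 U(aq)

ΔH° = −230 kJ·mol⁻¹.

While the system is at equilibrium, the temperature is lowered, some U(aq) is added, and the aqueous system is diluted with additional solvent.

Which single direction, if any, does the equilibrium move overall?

cannot be determined

The forward reaction is exothermic. Lowering T favours the exothermic direction — shift to the right.
Adding U (aq), a product, drives the reaction to the left.
Dilution lowers every aqueous concentration by the same factor. Δn_aq = 2 − 4 = -2, so the system shifts toward the side with more dissolved moles — to the left.
The individual effects push in opposite directions; without quantitative information the net direction cannot be determined.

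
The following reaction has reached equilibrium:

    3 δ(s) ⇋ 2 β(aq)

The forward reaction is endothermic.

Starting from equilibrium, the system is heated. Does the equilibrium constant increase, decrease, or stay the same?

increases

K depends on temperature via the van 't Hoff relation. The forward reaction is endothermic, so raising T increases K.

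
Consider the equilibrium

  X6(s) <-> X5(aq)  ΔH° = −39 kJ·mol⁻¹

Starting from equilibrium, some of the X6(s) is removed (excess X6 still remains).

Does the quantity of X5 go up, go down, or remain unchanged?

unchanged

X6 is a pure solid; its activity is 1 regardless of amount, so Q is unaffected — no shift from this change.
No net shift occurs, so the amount of X5 is unchanged.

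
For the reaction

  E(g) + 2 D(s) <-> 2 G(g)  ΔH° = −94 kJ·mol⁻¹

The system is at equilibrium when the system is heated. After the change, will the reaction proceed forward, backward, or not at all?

The forward reaction is exothermic. Raising T favours the endothermic direction — shift to the left.

left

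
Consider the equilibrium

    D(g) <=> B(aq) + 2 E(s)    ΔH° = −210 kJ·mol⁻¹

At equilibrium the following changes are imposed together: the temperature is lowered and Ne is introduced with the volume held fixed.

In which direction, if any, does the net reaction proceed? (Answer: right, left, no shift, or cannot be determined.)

right

The forward reaction is exothermic. Lowering T favours the exothermic direction — shift to the right.
At constant volume, adding an inert gas leaves every reacting species' partial pressure unchanged, so Q is unchanged — no shift from this change.
Only the nonzero effect(s) matter; the net shift is to the right.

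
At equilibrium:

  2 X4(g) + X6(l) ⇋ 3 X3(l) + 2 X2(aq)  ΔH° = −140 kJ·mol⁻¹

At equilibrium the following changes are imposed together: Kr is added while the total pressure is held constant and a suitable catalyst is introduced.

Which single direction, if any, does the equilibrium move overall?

Adding inert gas at constant total pressure expands the volume and lowers every reacting partial pressure. With Δn_gas = 0 − 2 = -2, Q moves away from K toward the side with fewer gas moles, so the system shifts toward the side with more gas moles — to the left.
A catalyst speeds both forward and reverse rates equally; it changes neither Q nor K — no shift from this change.
Only the nonzero effect(s) matter; the net shift is to the left.

left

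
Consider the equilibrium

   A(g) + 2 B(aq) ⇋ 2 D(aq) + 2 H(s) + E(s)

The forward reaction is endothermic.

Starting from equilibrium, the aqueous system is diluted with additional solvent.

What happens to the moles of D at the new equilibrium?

Dilution scales every aqueous concentration by the same factor. Δn_aq = 2 − 2 = 0, so Q is unchanged — no shift.
No net shift occurs, so the amount of D is unchanged.

unchanged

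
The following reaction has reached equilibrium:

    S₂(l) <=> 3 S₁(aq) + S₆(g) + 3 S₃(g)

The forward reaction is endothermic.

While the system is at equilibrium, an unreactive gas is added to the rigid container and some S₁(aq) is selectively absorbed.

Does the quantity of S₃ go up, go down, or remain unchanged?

At constant volume, adding an inert gas leaves every reacting species' partial pressure unchanged, so Q is unchanged — no shift from this change.
Removing S₁ (aq), a product, drives the reaction to the right.
The net shift is to the right. S₃ is a product, so its amount increases.

increases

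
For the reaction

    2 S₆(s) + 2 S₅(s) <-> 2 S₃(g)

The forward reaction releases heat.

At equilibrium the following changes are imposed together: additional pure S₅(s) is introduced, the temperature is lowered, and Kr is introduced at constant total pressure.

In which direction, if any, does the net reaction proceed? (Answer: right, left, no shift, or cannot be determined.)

S₅ is a pure solid; its activity is 1 regardless of amount, so Q is unaffected — no shift from this change.
The forward reaction is exothermic. Lowering T favours the exothermic direction — shift to the right.
Adding inert gas at constant total pressure expands the volume and lowers every reacting partial pressure. With Δn_gas = 2 − 0 = +2, Q moves away from K toward the side with fewer gas moles, so the system shifts toward the side with more gas moles — to the right.
Only the nonzero effect(s) matter; the net shift is to the right.

right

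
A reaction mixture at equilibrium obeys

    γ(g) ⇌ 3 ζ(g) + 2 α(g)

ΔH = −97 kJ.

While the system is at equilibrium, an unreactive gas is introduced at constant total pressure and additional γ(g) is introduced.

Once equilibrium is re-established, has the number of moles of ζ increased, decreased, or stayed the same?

Adding inert gas at constant total pressure expands the volume and lowers every reacting partial pressure. With Δn_gas = 5 − 1 = +4, Q moves away from K toward the side with fewer gas moles, so the system shifts toward the side with more gas moles — to the right.
Adding γ (g), a reactant, drives the reaction to the right.
The net shift is to the right. ζ is a product, so its amount increases.

increases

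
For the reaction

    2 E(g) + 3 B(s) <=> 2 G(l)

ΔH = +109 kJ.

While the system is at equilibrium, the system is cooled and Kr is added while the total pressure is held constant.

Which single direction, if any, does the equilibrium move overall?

The forward reaction is endothermic. Lowering T favours the exothermic direction — shift to the left.
Adding inert gas at constant total pressure expands the volume and lowers every reacting partial pressure. With Δn_gas = 0 − 2 = -2, Q moves away from K toward the side with fewer gas moles, so the system shifts toward the side with more gas moles — to the left.
All effects act in the same direction — net shift to the left.

left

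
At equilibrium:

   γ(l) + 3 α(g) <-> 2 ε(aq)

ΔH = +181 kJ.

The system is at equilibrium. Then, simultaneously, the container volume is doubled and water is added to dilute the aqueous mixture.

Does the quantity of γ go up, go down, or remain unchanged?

cannot be determined

Gas moles: reactants 3, products 0 (Δn_gas = -3). Expansion shifts the system toward the side with more moles of gas — to the left.
Dilution lowers every aqueous concentration by the same factor. Δn_aq = 2 − 0 = +2, so the system shifts toward the side with more dissolved moles — to the right.
The two effects oppose each other, so the net shift — and hence the change in γ — cannot be determined from the given information.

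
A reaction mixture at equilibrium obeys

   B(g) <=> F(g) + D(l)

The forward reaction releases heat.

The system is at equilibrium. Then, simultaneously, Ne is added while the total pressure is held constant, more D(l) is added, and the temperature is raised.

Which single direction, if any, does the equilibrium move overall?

left

Adding inert gas at constant total pressure expands the volume, scaling every reacting partial pressure by the same factor. Δn_gas = 1 − 1 = 0, so Q is unchanged — no shift.
D is a pure liquid; its activity is 1 regardless of amount, so Q is unaffected — no shift from this change.
The forward reaction is exothermic. Raising T favours the endothermic direction — shift to the left.
Only the nonzero effect(s) matter; the net shift is to the left.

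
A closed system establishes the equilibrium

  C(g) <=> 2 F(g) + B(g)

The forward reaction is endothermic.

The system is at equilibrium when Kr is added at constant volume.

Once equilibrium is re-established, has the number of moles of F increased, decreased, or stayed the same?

unchanged

At constant volume, adding an inert gas leaves every reacting species' partial pressure unchanged, so Q is unchanged — no shift from this change.
No net shift occurs, so the amount of F is unchanged.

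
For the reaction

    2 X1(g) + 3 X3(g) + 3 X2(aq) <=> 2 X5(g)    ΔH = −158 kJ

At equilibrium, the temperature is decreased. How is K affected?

K depends on temperature via the van 't Hoff relation. The forward reaction is exothermic, so lowering T increases K.

increases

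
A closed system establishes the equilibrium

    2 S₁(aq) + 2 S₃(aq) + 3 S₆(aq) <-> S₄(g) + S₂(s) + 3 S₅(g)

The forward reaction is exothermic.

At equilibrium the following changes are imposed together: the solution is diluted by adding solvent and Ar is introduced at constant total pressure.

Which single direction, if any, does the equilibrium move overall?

cannot be determined

Dilution lowers every aqueous concentration by the same factor. Δn_aq = 0 − 7 = -7, so the system shifts toward the side with more dissolved moles — to the left.
Adding inert gas at constant total pressure expands the volume and lowers every reacting partial pressure. With Δn_gas = 4 − 0 = +4, Q moves away from K toward the side with fewer gas moles, so the system shifts toward the side with more gas moles — to the right.
The individual effects push in opposite directions; without quantitative information the net direction cannot be determined.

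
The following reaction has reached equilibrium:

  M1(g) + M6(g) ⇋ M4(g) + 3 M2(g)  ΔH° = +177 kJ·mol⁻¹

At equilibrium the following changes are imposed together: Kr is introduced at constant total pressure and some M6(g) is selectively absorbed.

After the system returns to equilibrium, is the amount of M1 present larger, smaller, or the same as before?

cannot be determined

Adding inert gas at constant total pressure expands the volume and lowers every reacting partial pressure. With Δn_gas = 4 − 2 = +2, Q moves away from K toward the side with fewer gas moles, so the system shifts toward the side with more gas moles — to the right.
Removing M6 (g), a reactant, drives the reaction to the left.
The two effects oppose each other, so the net shift — and hence the change in M1 — cannot be determined from the given information.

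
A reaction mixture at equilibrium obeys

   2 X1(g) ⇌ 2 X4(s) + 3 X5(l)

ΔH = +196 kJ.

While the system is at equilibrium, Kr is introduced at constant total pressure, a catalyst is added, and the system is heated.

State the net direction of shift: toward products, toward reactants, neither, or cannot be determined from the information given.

Adding inert gas at constant total pressure expands the volume and lowers every reacting partial pressure. With Δn_gas = 0 − 2 = -2, Q moves away from K toward the side with fewer gas moles, so the system shifts toward the side with more gas moles — to the left.
A catalyst speeds both forward and reverse rates equally; it changes neither Q nor K — no shift from this change.
The forward reaction is endothermic. Raising T favours the endothermic direction — shift to the right.
The individual effects push in opposite directions; without quantitative information the net direction cannot be determined.

cannot be determined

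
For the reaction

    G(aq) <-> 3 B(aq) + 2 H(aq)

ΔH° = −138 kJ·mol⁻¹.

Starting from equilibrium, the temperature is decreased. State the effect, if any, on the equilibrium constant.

K depends on temperature via the van 't Hoff relation. The forward reaction is exothermic, so lowering T increases K.

increases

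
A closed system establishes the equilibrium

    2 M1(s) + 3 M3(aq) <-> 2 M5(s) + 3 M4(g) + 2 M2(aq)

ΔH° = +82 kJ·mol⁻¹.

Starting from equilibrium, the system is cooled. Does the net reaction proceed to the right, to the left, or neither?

left

The forward reaction is endothermic. Lowering T favours the exothermic direction — shift to the left.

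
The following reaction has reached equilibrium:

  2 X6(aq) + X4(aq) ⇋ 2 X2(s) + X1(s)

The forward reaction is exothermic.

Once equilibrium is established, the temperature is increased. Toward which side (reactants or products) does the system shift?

left

The forward reaction is exothermic. Raising T favours the endothermic direction — shift to the left.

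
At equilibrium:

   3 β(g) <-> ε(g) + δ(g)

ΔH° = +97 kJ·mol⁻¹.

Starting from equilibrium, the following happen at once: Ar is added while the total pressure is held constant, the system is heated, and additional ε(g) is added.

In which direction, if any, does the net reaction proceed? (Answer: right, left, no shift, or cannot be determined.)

cannot be determined

Adding inert gas at constant total pressure expands the volume and lowers every reacting partial pressure. With Δn_gas = 2 − 3 = -1, Q moves away from K toward the side with fewer gas moles, so the system shifts toward the side with more gas moles — to the left.
The forward reaction is endothermic. Raising T favours the endothermic direction — shift to the right.
Adding ε (g), a product, drives the reaction to the left.
The individual effects push in opposite directions; without quantitative information the net direction cannot be determined.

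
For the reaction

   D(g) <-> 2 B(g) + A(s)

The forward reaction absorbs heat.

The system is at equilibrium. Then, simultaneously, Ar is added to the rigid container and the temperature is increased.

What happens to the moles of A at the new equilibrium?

At constant volume, adding an inert gas leaves every reacting species' partial pressure unchanged, so Q is unchanged — no shift from this change.
The forward reaction is endothermic. Raising T favours the endothermic direction — shift to the right.
The net shift is to the right. A is a product, so its amount increases.

increases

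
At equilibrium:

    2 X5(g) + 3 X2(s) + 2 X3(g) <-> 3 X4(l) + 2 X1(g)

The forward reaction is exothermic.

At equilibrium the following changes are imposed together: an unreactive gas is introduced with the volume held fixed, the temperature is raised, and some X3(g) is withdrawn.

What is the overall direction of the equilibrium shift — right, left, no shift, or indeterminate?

left

At constant volume, adding an inert gas leaves every reacting species' partial pressure unchanged, so Q is unchanged — no shift from this change.
The forward reaction is exothermic. Raising T favours the endothermic direction — shift to the left.
Removing X3 (g), a reactant, drives the reaction to the left.
Only the nonzero effect(s) matter; the net shift is to the left.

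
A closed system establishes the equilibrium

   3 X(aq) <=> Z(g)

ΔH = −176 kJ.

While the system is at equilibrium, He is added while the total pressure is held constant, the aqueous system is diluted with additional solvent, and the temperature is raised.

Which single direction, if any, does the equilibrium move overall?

Adding inert gas at constant total pressure expands the volume and lowers every reacting partial pressure. With Δn_gas = 1 − 0 = +1, Q moves away from K toward the side with fewer gas moles, so the system shifts toward the side with more gas moles — to the right.
Dilution lowers every aqueous concentration by the same factor. Δn_aq = 0 − 3 = -3, so the system shifts toward the side with more dissolved moles — to the left.
The forward reaction is exothermic. Raising T favours the endothermic direction — shift to the left.
The individual effects push in opposite directions; without quantitative information the net direction cannot be determined.

cannot be determined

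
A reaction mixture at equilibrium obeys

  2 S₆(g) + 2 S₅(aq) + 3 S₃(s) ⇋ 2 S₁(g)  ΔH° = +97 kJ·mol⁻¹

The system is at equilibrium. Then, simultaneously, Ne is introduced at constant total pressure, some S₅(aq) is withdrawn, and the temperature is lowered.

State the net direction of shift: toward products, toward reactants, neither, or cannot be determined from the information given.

left

Adding inert gas at constant total pressure expands the volume, scaling every reacting partial pressure by the same factor. Δn_gas = 2 − 2 = 0, so Q is unchanged — no shift.
Removing S₅ (aq), a reactant, drives the reaction to the left.
The forward reaction is endothermic. Lowering T favours the exothermic direction — shift to the left.
Only the nonzero effect(s) matter; the net shift is to the left.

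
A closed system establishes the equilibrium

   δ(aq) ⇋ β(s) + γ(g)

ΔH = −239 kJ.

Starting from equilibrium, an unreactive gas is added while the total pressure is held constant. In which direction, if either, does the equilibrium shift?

right

Adding inert gas at constant total pressure expands the volume and lowers every reacting partial pressure. With Δn_gas = 1 − 0 = +1, Q moves away from K toward the side with fewer gas moles, so the system shifts toward the side with more gas moles — to the right.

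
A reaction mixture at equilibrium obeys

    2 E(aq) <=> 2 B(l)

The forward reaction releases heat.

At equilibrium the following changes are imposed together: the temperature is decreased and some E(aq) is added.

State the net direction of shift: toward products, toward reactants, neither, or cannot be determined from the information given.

right

The forward reaction is exothermic. Lowering T favours the exothermic direction — shift to the right.
Adding E (aq), a reactant, drives the reaction to the right.
All effects act in the same direction — net shift to the right.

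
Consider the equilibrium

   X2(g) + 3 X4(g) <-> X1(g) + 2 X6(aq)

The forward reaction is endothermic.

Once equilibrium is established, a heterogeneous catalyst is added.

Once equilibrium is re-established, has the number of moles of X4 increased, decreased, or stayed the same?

A catalyst speeds both forward and reverse rates equally; it changes neither Q nor K — no shift from this change.
No net shift occurs, so the amount of X4 is unchanged.

unchanged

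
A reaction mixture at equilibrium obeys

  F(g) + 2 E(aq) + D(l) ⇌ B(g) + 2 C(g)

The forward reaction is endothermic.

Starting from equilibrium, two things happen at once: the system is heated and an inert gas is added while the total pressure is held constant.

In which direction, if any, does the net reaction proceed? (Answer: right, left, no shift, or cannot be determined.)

The forward reaction is endothermic. Raising T favours the endothermic direction — shift to the right.
Adding inert gas at constant total pressure expands the volume and lowers every reacting partial pressure. With Δn_gas = 3 − 1 = +2, Q moves away from K toward the side with fewer gas moles, so the system shifts toward the side with more gas moles — to the right.
All effects act in the same direction — net shift to the right.

right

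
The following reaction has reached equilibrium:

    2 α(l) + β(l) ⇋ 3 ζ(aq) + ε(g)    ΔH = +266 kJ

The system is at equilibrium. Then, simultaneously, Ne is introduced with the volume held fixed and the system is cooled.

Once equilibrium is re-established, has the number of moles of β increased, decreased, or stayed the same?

At constant volume, adding an inert gas leaves every reacting species' partial pressure unchanged, so Q is unchanged — no shift from this change.
The forward reaction is endothermic. Lowering T favours the exothermic direction — shift to the left.
The net shift is to the left. β is a reactant, so its amount increases.

increases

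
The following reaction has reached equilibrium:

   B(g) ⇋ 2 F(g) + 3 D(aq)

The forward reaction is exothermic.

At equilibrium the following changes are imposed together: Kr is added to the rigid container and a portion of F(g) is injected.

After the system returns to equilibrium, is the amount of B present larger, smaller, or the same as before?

At constant volume, adding an inert gas leaves every reacting species' partial pressure unchanged, so Q is unchanged — no shift from this change.
Adding F (g), a product, drives the reaction to the left.
The net shift is to the left. B is a reactant, so its amount increases.

increases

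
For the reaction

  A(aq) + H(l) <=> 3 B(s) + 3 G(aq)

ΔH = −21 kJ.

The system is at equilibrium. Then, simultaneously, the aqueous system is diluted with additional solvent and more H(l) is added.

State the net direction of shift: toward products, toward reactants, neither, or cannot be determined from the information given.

right

Dilution lowers every aqueous concentration by the same factor. Δn_aq = 3 − 1 = +2, so the system shifts toward the side with more dissolved moles — to the right.
H is a pure liquid; its activity is 1 regardless of amount, so Q is unaffected — no shift from this change.
Only the nonzero effect(s) matter; the net shift is to the right.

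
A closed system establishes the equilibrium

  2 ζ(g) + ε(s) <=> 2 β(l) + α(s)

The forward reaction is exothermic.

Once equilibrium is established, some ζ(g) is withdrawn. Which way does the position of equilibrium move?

left

Removing ζ (g), a reactant, drives the reaction to the left.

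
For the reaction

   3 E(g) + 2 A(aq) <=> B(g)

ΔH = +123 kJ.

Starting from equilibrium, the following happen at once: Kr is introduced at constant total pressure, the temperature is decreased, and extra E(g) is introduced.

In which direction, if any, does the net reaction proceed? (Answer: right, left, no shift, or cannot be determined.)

Adding inert gas at constant total pressure expands the volume and lowers every reacting partial pressure. With Δn_gas = 1 − 3 = -2, Q moves away from K toward the side with fewer gas moles, so the system shifts toward the side with more gas moles — to the left.
The forward reaction is endothermic. Lowering T favours the exothermic direction — shift to the left.
Adding E (g), a reactant, drives the reaction to the right.
The individual effects push in opposite directions; without quantitative information the net direction cannot be determined.

cannot be determined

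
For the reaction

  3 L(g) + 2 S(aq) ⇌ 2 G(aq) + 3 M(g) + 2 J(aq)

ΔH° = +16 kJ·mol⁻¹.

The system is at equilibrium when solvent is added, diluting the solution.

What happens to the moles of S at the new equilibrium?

decreases

Dilution lowers every aqueous concentration by the same factor. Δn_aq = 4 − 2 = +2, so the system shifts toward the side with more dissolved moles — to the right.
The net shift is to the right. S is a reactant, so its amount decreases.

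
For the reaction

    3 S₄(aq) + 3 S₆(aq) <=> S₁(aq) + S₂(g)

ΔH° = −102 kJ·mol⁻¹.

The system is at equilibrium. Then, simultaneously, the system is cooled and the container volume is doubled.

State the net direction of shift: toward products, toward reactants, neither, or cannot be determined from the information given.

right

The forward reaction is exothermic. Lowering T favours the exothermic direction — shift to the right.
Gas moles: reactants 0, products 1 (Δn_gas = +1). Expansion shifts the system toward the side with more moles of gas — to the right.
All effects act in the same direction — net shift to the right.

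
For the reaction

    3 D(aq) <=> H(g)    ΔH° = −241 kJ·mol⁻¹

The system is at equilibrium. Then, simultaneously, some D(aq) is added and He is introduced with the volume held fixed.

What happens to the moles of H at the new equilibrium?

Adding D (aq), a reactant, drives the reaction to the right.
At constant volume, adding an inert gas leaves every reacting species' partial pressure unchanged, so Q is unchanged — no shift from this change.
The net shift is to the right. H is a product, so its amount increases.

increases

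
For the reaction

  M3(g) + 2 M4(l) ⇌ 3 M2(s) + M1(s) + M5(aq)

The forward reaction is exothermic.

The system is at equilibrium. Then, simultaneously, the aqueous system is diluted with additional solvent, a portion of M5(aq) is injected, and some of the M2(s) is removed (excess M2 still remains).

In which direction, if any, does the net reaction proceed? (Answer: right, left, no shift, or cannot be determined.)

cannot be determined

Dilution lowers every aqueous concentration by the same factor. Δn_aq = 1 − 0 = +1, so the system shifts toward the side with more dissolved moles — to the right.
Adding M5 (aq), a product, drives the reaction to the left.
M2 is a pure solid; its activity is 1 regardless of amount, so Q is unaffected — no shift from this change.
The individual effects push in opposite directions; without quantitative information the net direction cannot be determined.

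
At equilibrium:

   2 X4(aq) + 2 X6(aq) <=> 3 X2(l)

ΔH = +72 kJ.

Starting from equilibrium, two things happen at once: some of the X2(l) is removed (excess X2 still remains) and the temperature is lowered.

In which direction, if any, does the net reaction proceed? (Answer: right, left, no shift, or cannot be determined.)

left

X2 is a pure liquid; its activity is 1 regardless of amount, so Q is unaffected — no shift from this change.
The forward reaction is endothermic. Lowering T favours the exothermic direction — shift to the left.
Only the nonzero effect(s) matter; the net shift is to the left.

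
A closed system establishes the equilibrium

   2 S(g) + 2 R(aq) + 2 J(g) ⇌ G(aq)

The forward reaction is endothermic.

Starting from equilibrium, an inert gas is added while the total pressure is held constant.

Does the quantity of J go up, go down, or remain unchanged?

Adding inert gas at constant total pressure expands the volume and lowers every reacting partial pressure. With Δn_gas = 0 − 4 = -4, Q moves away from K toward the side with fewer gas moles, so the system shifts toward the side with more gas moles — to the left.
The net shift is to the left. J is a reactant, so its amount increases.

increases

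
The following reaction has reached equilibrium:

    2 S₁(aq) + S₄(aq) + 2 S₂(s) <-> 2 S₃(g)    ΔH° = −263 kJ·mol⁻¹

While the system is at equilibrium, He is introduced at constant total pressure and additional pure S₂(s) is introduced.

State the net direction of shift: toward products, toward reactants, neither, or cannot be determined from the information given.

right

Adding inert gas at constant total pressure expands the volume and lowers every reacting partial pressure. With Δn_gas = 2 − 0 = +2, Q moves away from K toward the side with fewer gas moles, so the system shifts toward the side with more gas moles — to the right.
S₂ is a pure solid; its activity is 1 regardless of amount, so Q is unaffected — no shift from this change.
Only the nonzero effect(s) matter; the net shift is to the right.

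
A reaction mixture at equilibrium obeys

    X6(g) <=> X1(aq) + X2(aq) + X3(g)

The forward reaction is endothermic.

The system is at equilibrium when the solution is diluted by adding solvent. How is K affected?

The equilibrium constant depends only on temperature. This perturbation may move the position of equilibrium, but since T is unchanged, K itself is unchanged.

unchanged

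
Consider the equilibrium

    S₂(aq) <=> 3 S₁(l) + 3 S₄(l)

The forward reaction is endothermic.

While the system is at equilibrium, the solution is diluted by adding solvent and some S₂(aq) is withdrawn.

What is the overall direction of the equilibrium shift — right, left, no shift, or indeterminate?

Dilution lowers every aqueous concentration by the same factor. Δn_aq = 0 − 1 = -1, so the system shifts toward the side with more dissolved moles — to the left.
Removing S₂ (aq), a reactant, drives the reaction to the left.
All effects act in the same direction — net shift to the left.

left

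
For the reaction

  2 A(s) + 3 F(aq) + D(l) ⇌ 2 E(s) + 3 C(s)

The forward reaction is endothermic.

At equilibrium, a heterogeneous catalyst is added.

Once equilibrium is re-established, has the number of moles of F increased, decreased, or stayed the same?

unchanged

A catalyst speeds both forward and reverse rates equally; it changes neither Q nor K — no shift from this change.
No net shift occurs, so the amount of F is unchanged.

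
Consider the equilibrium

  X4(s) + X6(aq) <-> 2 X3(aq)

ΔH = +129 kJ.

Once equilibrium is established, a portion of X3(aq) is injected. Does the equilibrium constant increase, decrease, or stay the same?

The equilibrium constant depends only on temperature. This perturbation may move the position of equilibrium, but since T is unchanged, K itself is unchanged.

unchanged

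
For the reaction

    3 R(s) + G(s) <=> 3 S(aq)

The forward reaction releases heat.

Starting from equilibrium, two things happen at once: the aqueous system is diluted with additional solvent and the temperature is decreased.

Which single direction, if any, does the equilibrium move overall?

Dilution lowers every aqueous concentration by the same factor. Δn_aq = 3 − 0 = +3, so the system shifts toward the side with more dissolved moles — to the right.
The forward reaction is exothermic. Lowering T favours the exothermic direction — shift to the right.
All effects act in the same direction — net shift to the right.

right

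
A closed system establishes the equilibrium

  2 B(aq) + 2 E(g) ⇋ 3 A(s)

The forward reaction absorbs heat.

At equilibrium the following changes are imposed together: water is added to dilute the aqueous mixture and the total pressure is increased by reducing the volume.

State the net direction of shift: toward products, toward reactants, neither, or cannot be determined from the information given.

Dilution lowers every aqueous concentration by the same factor. Δn_aq = 0 − 2 = -2, so the system shifts toward the side with more dissolved moles — to the left.
Gas moles: reactants 2, products 0 (Δn_gas = -2). Compression shifts the system toward the side with fewer moles of gas — to the right.
The individual effects push in opposite directions; without quantitative information the net direction cannot be determined.

cannot be determined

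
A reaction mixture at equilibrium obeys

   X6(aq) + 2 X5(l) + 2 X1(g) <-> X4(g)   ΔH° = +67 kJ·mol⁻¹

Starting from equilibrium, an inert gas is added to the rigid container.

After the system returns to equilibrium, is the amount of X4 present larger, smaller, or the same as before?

At constant volume, adding an inert gas leaves every reacting species' partial pressure unchanged, so Q is unchanged — no shift from this change.
No net shift occurs, so the amount of X4 is unchanged.

unchanged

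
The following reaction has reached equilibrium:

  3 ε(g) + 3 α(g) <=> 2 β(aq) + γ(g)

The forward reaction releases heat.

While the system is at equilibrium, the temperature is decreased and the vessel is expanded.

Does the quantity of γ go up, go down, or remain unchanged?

cannot be determined

The forward reaction is exothermic. Lowering T favours the exothermic direction — shift to the right.
Gas moles: reactants 6, products 1 (Δn_gas = -5). Expansion shifts the system toward the side with more moles of gas — to the left.
The two effects oppose each other, so the net shift — and hence the change in γ — cannot be determined from the given information.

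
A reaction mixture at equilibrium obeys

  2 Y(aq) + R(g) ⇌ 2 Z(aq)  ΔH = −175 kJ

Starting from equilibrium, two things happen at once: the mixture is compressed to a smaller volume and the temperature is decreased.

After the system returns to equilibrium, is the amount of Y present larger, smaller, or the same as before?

decreases

Gas moles: reactants 1, products 0 (Δn_gas = -1). Compression shifts the system toward the side with fewer moles of gas — to the right.
The forward reaction is exothermic. Lowering T favours the exothermic direction — shift to the right.
The net shift is to the right. Y is a reactant, so its amount decreases.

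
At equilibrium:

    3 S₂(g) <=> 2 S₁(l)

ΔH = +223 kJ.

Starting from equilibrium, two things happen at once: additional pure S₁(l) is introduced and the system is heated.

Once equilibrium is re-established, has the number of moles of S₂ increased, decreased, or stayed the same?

S₁ is a pure liquid; its activity is 1 regardless of amount, so Q is unaffected — no shift from this change.
The forward reaction is endothermic. Raising T favours the endothermic direction — shift to the right.
The net shift is to the right. S₂ is a reactant, so its amount decreases.

decreases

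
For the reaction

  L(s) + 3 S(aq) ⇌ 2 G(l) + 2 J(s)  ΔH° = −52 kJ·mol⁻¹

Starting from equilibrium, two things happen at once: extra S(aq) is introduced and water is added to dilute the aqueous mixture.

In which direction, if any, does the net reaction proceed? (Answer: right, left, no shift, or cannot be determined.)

Adding S (aq), a reactant, drives the reaction to the right.
Dilution lowers every aqueous concentration by the same factor. Δn_aq = 0 − 3 = -3, so the system shifts toward the side with more dissolved moles — to the left.
The individual effects push in opposite directions; without quantitative information the net direction cannot be determined.

cannot be determined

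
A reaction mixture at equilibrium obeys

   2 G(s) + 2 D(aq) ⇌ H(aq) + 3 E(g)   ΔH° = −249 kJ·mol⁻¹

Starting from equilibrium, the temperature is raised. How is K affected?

decreases

K depends on temperature via the van 't Hoff relation. The forward reaction is exothermic, so raising T decreases K.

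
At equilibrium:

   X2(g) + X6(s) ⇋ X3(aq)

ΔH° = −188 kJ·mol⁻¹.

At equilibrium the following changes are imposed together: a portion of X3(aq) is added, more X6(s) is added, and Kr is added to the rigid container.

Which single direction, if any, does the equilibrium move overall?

Adding X3 (aq), a product, drives the reaction to the left.
X6 is a pure solid; its activity is 1 regardless of amount, so Q is unaffected — no shift from this change.
At constant volume, adding an inert gas leaves every reacting species' partial pressure unchanged, so Q is unchanged — no shift from this change.
Only the nonzero effect(s) matter; the net shift is to the left.

left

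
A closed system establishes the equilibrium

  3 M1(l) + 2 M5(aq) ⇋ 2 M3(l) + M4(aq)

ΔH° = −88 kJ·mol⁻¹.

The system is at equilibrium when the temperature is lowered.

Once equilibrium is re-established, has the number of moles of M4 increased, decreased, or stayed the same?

increases

The forward reaction is exothermic. Lowering T favours the exothermic direction — shift to the right.
The net shift is to the right. M4 is a product, so its amount increases.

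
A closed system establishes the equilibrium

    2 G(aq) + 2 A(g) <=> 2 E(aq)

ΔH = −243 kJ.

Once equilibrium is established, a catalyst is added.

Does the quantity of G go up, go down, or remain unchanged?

A catalyst speeds both forward and reverse rates equally; it changes neither Q nor K — no shift from this change.
No net shift occurs, so the amount of G is unchanged.

unchanged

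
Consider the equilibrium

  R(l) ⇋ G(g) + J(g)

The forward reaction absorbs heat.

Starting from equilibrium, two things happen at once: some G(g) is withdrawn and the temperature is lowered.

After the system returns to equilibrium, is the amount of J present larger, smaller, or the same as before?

cannot be determined

Removing G (g), a product, drives the reaction to the right.
The forward reaction is endothermic. Lowering T favours the exothermic direction — shift to the left.
The two effects oppose each other, so the net shift — and hence the change in J — cannot be determined from the given information.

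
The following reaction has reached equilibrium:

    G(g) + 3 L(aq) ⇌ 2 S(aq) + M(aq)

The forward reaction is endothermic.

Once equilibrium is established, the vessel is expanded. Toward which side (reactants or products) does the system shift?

left

Gas moles: reactants 1, products 0 (Δn_gas = -1). Expansion shifts the system toward the side with more moles of gas — to the left.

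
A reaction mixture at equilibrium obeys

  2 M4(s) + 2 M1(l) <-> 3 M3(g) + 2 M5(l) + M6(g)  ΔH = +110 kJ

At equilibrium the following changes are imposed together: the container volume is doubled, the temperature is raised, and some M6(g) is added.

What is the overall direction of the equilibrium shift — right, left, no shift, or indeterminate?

cannot be determined

Gas moles: reactants 0, products 4 (Δn_gas = +4). Expansion shifts the system toward the side with more moles of gas — to the right.
The forward reaction is endothermic. Raising T favours the endothermic direction — shift to the right.
Adding M6 (g), a product, drives the reaction to the left.
The individual effects push in opposite directions; without quantitative information the net direction cannot be determined.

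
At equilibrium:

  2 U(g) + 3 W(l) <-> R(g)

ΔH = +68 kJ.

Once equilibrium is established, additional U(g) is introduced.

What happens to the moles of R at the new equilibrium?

Adding U (g), a reactant, drives the reaction to the right.
The net shift is to the right. R is a product, so its amount increases.

increases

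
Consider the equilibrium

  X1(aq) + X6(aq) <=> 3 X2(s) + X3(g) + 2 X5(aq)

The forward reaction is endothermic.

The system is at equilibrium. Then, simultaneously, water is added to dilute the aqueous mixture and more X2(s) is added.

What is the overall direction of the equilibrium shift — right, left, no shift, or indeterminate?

no shift

Dilution scales every aqueous concentration by the same factor. Δn_aq = 2 − 2 = 0, so Q is unchanged — no shift.
X2 is a pure solid; its activity is 1 regardless of amount, so Q is unaffected — no shift from this change.
None of the changes alters Q relative to K, so there is no net shift.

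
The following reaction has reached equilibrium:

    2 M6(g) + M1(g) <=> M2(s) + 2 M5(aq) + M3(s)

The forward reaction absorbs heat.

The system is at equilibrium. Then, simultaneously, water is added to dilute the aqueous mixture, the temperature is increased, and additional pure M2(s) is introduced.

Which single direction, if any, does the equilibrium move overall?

right

Dilution lowers every aqueous concentration by the same factor. Δn_aq = 2 − 0 = +2, so the system shifts toward the side with more dissolved moles — to the right.
The forward reaction is endothermic. Raising T favours the endothermic direction — shift to the right.
M2 is a pure solid; its activity is 1 regardless of amount, so Q is unaffected — no shift from this change.
Only the nonzero effect(s) matter; the net shift is to the right.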